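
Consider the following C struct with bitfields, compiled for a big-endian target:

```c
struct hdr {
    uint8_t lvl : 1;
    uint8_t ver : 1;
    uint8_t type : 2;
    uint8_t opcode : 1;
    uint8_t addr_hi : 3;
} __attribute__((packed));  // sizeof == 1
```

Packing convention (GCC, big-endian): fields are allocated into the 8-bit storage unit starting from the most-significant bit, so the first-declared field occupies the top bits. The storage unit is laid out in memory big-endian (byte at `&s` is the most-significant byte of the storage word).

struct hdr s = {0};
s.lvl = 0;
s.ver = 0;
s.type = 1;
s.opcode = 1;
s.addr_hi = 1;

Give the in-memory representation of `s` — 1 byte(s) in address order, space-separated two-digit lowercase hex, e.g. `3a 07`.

[7+:1] lvl=0 & 0x1 = 0x0; word=0x00
[6+:1] ver=0 & 0x1 = 0x0; word=0x00
[4+:2] type=1 & 0x3 = 0x1; word=0x10
[3+:1] opcode=1 & 0x1 = 0x1; word=0x18
[0+:3] addr_hi=1 & 0x7 = 0x1; word=0x19
word = 0x19 → big-endian bytes:
  [0]=0x19

19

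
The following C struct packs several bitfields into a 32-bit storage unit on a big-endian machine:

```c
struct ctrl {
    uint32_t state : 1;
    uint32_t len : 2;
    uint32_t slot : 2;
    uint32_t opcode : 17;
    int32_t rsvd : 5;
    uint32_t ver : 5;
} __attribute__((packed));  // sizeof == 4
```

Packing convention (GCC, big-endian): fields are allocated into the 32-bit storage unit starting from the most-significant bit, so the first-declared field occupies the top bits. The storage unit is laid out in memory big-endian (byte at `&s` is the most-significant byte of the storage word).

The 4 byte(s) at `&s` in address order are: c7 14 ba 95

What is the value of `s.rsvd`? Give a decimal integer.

[0]=0xc7 [1]=0x14 [2]=0xba [3]=0x95 (big-endian) → word 0xc714ba95
state:1 @ bit 31 → (0xc714ba95>>31)&0x1 = 0x1
len:2 @ bit 29 → (0xc714ba95>>29)&0x3 = 0x2
slot:2 @ bit 27 → (0xc714ba95>>27)&0x3 = 0x0
opcode:17 @ bit 10 → (0xc714ba95>>10)&0x1ffff = 0x1c52e
rsvd:5 @ bit 5 → (0xc714ba95>>5)&0x1f = 0x14  ←
ver:5 @ bit 0 → (0xc714ba95>>0)&0x1f = 0x15
rsvd signed 5b, MSB=1: 20 - 32 = -12

-12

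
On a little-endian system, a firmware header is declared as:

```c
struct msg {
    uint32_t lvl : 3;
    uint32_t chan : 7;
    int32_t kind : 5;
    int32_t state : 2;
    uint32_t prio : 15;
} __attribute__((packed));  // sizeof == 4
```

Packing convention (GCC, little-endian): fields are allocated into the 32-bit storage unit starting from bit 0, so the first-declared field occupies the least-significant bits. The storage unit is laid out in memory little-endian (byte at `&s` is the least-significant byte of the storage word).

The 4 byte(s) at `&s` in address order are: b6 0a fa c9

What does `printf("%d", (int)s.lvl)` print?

6

[0]=0xb6 [1]=0x0a [2]=0xfa [3]=0xc9 (little-endian) → word 0xc9fa0ab6
lvl [0+:3] = (word>>0) & 0x7 = 6  ←
chan [3+:7] = (word>>3) & 0x7f = 86
kind [10+:5] = (word>>10) & 0x1f = 2
state [15+:2] = (word>>15) & 0x3 = 0
prio [17+:15] = (word>>17) & 0x7fff = 25853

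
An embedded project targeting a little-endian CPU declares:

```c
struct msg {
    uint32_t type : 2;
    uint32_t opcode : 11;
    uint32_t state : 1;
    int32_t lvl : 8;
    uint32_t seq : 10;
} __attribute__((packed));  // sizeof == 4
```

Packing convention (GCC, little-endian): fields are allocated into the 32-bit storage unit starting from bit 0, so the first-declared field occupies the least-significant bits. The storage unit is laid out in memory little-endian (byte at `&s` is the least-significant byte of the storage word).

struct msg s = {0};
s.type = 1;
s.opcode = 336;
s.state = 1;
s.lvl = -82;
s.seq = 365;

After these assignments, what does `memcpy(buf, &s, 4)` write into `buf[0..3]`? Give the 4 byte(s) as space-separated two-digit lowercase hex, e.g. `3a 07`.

41 a5 6b 5b

type (2b) val=1 bits=0x1 at bit 0: 0x00000001
opcode (11b) val=336 bits=0x150 at bit 2: 0x00000541
state (1b) val=1 bits=0x1 at bit 13: 0x00002541
lvl (8b) val=-82 bits=0xae at bit 14: 0x002ba541
seq (10b) val=365 bits=0x16d at bit 22: 0x5b6ba541
word = 0x5b6ba541 → little-endian bytes:
  [0]=0x41  [1]=0xa5  [2]=0x6b  [3]=0x5b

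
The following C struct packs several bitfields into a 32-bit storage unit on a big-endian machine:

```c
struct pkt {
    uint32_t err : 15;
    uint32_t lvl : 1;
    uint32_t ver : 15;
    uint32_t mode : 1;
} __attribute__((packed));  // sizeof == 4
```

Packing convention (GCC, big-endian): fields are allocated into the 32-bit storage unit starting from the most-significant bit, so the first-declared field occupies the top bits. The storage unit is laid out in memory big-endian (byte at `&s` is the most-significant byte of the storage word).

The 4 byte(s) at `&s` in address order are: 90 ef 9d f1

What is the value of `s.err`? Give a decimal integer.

18551

[0]=0x90 [1]=0xef [2]=0x9d [3]=0xf1 (big-endian) → word 0x90ef9df1
err [17+:15] = (word>>17) & 0x7fff = 18551  ←
lvl [16+:1] = (word>>16) & 0x1 = 1
ver [1+:15] = (word>>1) & 0x7fff = 20216
mode [0+:1] = (word>>0) & 0x1 = 1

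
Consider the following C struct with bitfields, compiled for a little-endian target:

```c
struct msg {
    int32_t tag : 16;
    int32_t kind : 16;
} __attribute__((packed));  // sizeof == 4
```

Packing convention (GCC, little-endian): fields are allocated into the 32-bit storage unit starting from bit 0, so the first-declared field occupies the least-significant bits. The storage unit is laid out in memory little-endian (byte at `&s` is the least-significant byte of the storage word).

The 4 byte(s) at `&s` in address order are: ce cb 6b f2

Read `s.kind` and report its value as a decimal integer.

[0]=0xce [1]=0xcb [2]=0x6b [3]=0xf2 (little-endian) → word 0xf26bcbce
tag [0+:16] = (word>>0) & 0xffff = 52174
kind [16+:16] = (word>>16) & 0xffff = 62059  ←
kind signed 16b, MSB=1: 62059 - 65536 = -3477

-3477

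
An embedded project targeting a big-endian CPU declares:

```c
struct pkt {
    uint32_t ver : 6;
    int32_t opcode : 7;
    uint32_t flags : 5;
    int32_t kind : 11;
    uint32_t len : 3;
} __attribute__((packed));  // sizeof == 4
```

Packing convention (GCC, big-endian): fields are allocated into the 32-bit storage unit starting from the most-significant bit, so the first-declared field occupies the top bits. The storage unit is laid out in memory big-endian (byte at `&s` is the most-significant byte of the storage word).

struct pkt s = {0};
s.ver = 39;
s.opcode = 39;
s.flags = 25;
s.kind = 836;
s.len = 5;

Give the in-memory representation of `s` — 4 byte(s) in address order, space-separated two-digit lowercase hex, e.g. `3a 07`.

9d 3e 5a 25

ver (6b) val=39 bits=0x27 at bit 26: 0x9c000000
opcode (7b) val=39 bits=0x27 at bit 19: 0x9d380000
flags (5b) val=25 bits=0x19 at bit 14: 0x9d3e4000
kind (11b) val=836 bits=0x344 at bit 3: 0x9d3e5a20
len (3b) val=5 bits=0x5 at bit 0: 0x9d3e5a25
word = 0x9d3e5a25 → big-endian bytes:
  [0]=0x9d  [1]=0x3e  [2]=0x5a  [3]=0x25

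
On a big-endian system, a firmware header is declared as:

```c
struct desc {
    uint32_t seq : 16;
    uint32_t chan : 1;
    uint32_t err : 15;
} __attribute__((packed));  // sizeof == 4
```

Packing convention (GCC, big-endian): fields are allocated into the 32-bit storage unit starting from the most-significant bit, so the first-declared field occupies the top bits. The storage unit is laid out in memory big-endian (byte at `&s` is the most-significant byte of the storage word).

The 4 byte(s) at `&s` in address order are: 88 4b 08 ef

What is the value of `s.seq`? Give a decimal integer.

[0]=0x88 [1]=0x4b [2]=0x08 [3]=0xef (big-endian) → word 0x884b08ef
seq [16+:16] = (word>>16) & 0xffff = 34891  ←
chan [15+:1] = (word>>15) & 0x1 = 0
err [0+:15] = (word>>0) & 0x7fff = 2287

34891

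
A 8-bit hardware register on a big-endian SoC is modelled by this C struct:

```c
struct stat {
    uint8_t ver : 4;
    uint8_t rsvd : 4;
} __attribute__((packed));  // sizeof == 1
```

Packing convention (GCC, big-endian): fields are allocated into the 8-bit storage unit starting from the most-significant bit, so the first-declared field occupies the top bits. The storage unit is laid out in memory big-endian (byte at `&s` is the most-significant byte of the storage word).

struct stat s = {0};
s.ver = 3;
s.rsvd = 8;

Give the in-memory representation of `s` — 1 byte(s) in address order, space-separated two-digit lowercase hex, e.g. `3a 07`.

38

ver (4b) val=3 bits=0x3 at bit 4: 0x30
rsvd (4b) val=8 bits=0x8 at bit 0: 0x38
word = 0x38 → big-endian bytes:
  [0]=0x38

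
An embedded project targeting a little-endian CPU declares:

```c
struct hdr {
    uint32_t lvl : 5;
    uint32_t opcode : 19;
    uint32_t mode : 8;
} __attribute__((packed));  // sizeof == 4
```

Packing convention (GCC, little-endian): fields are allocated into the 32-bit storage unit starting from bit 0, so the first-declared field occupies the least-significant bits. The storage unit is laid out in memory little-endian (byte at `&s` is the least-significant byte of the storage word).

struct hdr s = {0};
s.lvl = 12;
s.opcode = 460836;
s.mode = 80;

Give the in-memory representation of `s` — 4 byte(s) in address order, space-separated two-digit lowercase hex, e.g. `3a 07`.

lvl (5b) val=12 bits=0xc at bit 0: 0x0000000c
opcode (19b) val=460836 bits=0x70824 at bit 5: 0x00e1048c
mode (8b) val=80 bits=0x50 at bit 24: 0x50e1048c
word = 0x50e1048c → little-endian bytes:
  [0]=0x8c  [1]=0x04  [2]=0xe1  [3]=0x50

8c 04 e1 50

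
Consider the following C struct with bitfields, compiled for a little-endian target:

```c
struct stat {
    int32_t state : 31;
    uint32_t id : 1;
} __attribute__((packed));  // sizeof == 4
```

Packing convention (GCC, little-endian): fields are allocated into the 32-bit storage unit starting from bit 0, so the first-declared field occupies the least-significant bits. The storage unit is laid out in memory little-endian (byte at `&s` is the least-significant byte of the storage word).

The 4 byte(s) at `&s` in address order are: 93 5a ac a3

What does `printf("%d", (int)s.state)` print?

598497939

[0]=0x93 [1]=0x5a [2]=0xac [3]=0xa3 (little-endian) → word 0xa3ac5a93
state:31 @ bit 0 → (0xa3ac5a93>>0)&0x7fffffff = 0x23ac5a93  ←
id:1 @ bit 31 → (0xa3ac5a93>>31)&0x1 = 0x1
state signed 31b, MSB=0: value = 598497939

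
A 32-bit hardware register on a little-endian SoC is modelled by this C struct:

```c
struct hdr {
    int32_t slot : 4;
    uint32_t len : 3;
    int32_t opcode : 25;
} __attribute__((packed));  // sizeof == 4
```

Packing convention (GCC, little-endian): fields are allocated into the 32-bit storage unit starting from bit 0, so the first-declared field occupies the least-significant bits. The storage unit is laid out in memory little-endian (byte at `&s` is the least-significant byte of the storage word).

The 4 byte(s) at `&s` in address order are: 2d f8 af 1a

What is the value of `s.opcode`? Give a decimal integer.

3497968

[0]=0x2d [1]=0xf8 [2]=0xaf [3]=0x1a (little-endian) → word 0x1aaff82d
slot [0+:4] = (word>>0) & 0xf = 13
len [4+:3] = (word>>4) & 0x7 = 2
opcode [7+:25] = (word>>7) & 0x1ffffff = 3497968  ←
opcode signed 25b, MSB=0: value = 3497968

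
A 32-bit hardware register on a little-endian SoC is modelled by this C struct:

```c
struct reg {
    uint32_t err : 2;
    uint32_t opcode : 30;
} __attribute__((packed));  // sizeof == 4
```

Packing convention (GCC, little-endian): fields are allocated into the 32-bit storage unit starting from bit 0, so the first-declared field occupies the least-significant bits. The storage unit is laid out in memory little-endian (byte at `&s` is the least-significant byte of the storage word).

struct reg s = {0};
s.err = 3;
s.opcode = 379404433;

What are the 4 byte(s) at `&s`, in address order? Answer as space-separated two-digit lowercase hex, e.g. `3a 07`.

[0+:2] err=3 & 0x3 = 0x3; word=0x00000003
[2+:30] opcode=379404433 & 0x3fffffff = 0x169d4091; word=0x5a750247
word = 0x5a750247 → little-endian bytes:
  [0]=0x47  [1]=0x02  [2]=0x75  [3]=0x5a

47 02 75 5a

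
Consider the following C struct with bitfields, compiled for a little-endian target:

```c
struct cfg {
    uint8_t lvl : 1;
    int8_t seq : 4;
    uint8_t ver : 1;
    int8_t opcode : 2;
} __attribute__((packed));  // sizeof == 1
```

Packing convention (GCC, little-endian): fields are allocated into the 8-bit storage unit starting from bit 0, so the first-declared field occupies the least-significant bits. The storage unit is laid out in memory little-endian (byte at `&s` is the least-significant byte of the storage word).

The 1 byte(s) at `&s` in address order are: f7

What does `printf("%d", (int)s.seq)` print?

[0]=0xf7 (little-endian) → word 0xf7
lvl:1 @ bit 0 → (0xf7>>0)&0x1 = 0x1
seq:4 @ bit 1 → (0xf7>>1)&0xf = 0xb  ←
ver:1 @ bit 5 → (0xf7>>5)&0x1 = 0x1
opcode:2 @ bit 6 → (0xf7>>6)&0x3 = 0x3
seq signed 4b, MSB=1: 11 - 16 = -5

-5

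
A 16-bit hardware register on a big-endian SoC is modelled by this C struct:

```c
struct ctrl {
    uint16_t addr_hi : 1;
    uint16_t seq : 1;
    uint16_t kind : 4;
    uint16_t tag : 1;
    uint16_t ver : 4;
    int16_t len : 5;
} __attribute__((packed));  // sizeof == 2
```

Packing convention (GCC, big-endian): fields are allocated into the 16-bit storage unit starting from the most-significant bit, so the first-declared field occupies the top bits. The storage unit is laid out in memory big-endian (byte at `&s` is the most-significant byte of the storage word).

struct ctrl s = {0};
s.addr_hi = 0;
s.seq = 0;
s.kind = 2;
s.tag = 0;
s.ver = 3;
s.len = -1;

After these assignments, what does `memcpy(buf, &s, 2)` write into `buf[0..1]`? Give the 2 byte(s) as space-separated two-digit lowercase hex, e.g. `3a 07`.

08 7f

[15+:1] addr_hi=0 & 0x1 = 0x0; word=0x0000
[14+:1] seq=0 & 0x1 = 0x0; word=0x0000
[10+:4] kind=2 & 0xf = 0x2; word=0x0800
[9+:1] tag=0 & 0x1 = 0x0; word=0x0800
[5+:4] ver=3 & 0xf = 0x3; word=0x0860
[0+:5] len=-1 & 0x1f = 0x1f; word=0x087f
word = 0x087f → big-endian bytes:
  [0]=0x08  [1]=0x7f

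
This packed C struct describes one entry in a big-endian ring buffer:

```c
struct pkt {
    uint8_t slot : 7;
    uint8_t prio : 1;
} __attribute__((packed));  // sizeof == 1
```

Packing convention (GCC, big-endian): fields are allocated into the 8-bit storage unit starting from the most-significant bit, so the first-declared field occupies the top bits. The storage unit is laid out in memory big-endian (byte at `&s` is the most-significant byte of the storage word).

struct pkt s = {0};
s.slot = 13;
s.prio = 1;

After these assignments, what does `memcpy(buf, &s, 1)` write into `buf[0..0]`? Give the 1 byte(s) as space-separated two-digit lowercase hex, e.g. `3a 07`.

1b

slot (7b) val=13 bits=0xd at bit 1: 0x1a
prio (1b) val=1 bits=0x1 at bit 0: 0x1b
word = 0x1b → big-endian bytes:
  [0]=0x1b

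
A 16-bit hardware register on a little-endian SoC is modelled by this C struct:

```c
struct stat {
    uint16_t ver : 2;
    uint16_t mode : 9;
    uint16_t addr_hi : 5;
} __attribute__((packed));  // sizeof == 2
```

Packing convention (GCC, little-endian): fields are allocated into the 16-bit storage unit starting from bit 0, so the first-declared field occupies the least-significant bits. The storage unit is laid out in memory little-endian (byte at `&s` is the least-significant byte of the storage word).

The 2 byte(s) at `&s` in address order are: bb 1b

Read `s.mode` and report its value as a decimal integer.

238

[0]=0xbb [1]=0x1b (little-endian) → word 0x1bbb
ver:2 @ bit 0 → (0x1bbb>>0)&0x3 = 0x3
mode:9 @ bit 2 → (0x1bbb>>2)&0x1ff = 0xee  ←
addr_hi:5 @ bit 11 → (0x1bbb>>11)&0x1f = 0x3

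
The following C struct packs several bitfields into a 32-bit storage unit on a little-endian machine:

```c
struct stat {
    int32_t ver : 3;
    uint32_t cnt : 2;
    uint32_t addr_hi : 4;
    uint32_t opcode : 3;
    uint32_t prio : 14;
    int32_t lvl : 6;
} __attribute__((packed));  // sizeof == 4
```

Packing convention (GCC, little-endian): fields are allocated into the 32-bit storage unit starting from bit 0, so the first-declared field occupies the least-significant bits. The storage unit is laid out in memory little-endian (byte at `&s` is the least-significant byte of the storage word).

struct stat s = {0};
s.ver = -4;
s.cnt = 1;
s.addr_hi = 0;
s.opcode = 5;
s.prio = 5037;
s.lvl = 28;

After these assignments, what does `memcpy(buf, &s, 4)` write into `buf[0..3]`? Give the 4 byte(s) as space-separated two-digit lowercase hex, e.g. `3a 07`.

ver (3b) val=-4 bits=0x4 at bit 0: 0x00000004
cnt (2b) val=1 bits=0x1 at bit 3: 0x0000000c
addr_hi (4b) val=0 bits=0x0 at bit 5: 0x0000000c
opcode (3b) val=5 bits=0x5 at bit 9: 0x00000a0c
prio (14b) val=5037 bits=0x13ad at bit 12: 0x013ada0c
lvl (6b) val=28 bits=0x1c at bit 26: 0x713ada0c
word = 0x713ada0c → little-endian bytes:
  [0]=0x0c  [1]=0xda  [2]=0x3a  [3]=0x71

0c da 3a 71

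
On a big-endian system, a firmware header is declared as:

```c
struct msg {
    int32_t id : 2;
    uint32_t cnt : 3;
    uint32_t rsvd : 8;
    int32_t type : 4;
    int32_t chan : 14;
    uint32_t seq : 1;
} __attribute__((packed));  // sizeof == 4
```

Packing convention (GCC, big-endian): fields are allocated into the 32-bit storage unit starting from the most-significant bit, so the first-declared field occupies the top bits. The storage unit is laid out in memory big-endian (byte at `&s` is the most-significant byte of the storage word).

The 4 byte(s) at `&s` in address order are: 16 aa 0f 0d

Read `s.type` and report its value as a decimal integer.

4

[0]=0x16 [1]=0xaa [2]=0x0f [3]=0x0d (big-endian) → word 0x16aa0f0d
id:2 @ bit 30 → (0x16aa0f0d>>30)&0x3 = 0x0
cnt:3 @ bit 27 → (0x16aa0f0d>>27)&0x7 = 0x2
rsvd:8 @ bit 19 → (0x16aa0f0d>>19)&0xff = 0xd5
type:4 @ bit 15 → (0x16aa0f0d>>15)&0xf = 0x4  ←
chan:14 @ bit 1 → (0x16aa0f0d>>1)&0x3fff = 0x786
seq:1 @ bit 0 → (0x16aa0f0d>>0)&0x1 = 0x1
type signed 4b, MSB=0: value = 4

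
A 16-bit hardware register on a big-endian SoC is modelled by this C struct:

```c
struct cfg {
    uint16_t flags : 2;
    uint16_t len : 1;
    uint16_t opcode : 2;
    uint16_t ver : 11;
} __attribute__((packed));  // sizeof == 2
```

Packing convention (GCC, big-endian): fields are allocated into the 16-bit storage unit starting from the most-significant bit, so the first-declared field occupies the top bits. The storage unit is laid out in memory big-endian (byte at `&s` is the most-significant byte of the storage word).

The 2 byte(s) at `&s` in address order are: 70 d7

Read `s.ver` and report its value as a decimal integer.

215

[0]=0x70 [1]=0xd7 (big-endian) → word 0x70d7
flags [14+:2] = (word>>14) & 0x3 = 1
len [13+:1] = (word>>13) & 0x1 = 1
opcode [11+:2] = (word>>11) & 0x3 = 2
ver [0+:11] = (word>>0) & 0x7ff = 215  ←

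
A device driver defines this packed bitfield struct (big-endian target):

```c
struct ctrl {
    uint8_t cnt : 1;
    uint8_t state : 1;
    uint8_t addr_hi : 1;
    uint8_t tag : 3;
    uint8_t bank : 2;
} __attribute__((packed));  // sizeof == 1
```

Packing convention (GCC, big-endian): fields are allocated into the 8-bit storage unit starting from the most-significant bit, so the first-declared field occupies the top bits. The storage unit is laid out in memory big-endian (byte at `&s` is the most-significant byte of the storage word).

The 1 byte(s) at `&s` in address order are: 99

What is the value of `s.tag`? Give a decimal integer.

6

[0]=0x99 (big-endian) → word 0x99
cnt [7+:1] = (word>>7) & 0x1 = 1
state [6+:1] = (word>>6) & 0x1 = 0
addr_hi [5+:1] = (word>>5) & 0x1 = 0
tag [2+:3] = (word>>2) & 0x7 = 6  ←
bank [0+:2] = (word>>0) & 0x3 = 1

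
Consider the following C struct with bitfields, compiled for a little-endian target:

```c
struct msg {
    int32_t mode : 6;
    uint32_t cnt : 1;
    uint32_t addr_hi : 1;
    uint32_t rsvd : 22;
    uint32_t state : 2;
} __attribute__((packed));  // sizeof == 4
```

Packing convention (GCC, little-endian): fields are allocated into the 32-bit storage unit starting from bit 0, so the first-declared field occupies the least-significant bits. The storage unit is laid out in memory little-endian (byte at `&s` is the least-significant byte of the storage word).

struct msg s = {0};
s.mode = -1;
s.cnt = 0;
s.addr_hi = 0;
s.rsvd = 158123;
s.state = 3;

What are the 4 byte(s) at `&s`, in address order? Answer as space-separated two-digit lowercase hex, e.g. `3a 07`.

3f ab 69 c2

[0+:6] mode=-1 & 0x3f = 0x3f; word=0x0000003f
[6+:1] cnt=0 & 0x1 = 0x0; word=0x0000003f
[7+:1] addr_hi=0 & 0x1 = 0x0; word=0x0000003f
[8+:22] rsvd=158123 & 0x3fffff = 0x269ab; word=0x0269ab3f
[30+:2] state=3 & 0x3 = 0x3; word=0xc269ab3f
word = 0xc269ab3f → little-endian bytes:
  [0]=0x3f  [1]=0xab  [2]=0x69  [3]=0xc2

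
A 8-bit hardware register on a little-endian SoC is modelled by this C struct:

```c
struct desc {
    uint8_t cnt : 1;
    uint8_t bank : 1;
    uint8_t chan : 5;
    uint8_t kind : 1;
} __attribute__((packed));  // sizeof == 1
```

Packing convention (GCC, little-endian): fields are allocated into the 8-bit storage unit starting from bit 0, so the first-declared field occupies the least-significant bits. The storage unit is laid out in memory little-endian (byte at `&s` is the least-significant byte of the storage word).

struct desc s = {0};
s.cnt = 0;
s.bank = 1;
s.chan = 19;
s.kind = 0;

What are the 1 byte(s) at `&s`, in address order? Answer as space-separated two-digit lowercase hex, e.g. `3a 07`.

4e

[0+:1] cnt=0 & 0x1 = 0x0; word=0x00
[1+:1] bank=1 & 0x1 = 0x1; word=0x02
[2+:5] chan=19 & 0x1f = 0x13; word=0x4e
[7+:1] kind=0 & 0x1 = 0x0; word=0x4e
word = 0x4e → little-endian bytes:
  [0]=0x4e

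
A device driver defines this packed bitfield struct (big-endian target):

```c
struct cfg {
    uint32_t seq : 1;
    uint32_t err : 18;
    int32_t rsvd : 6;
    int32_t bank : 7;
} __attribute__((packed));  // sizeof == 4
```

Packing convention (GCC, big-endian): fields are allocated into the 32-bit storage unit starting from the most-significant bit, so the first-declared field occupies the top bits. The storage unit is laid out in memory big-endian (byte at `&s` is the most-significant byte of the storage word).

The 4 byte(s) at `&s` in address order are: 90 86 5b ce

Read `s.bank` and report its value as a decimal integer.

[0]=0x90 [1]=0x86 [2]=0x5b [3]=0xce (big-endian) → word 0x90865bce
seq:1 @ bit 31 → (0x90865bce>>31)&0x1 = 0x1
err:18 @ bit 13 → (0x90865bce>>13)&0x3ffff = 0x8432
rsvd:6 @ bit 7 → (0x90865bce>>7)&0x3f = 0x37
bank:7 @ bit 0 → (0x90865bce>>0)&0x7f = 0x4e  ←
bank signed 7b, MSB=1: 78 - 128 = -50

-50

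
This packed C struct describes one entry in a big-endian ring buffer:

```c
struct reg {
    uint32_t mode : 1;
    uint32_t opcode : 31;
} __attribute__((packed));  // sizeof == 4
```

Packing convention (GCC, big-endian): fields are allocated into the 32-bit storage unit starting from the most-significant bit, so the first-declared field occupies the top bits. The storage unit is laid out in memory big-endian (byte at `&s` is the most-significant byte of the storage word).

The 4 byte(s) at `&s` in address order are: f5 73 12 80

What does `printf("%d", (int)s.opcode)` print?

1970475648

[0]=0xf5 [1]=0x73 [2]=0x12 [3]=0x80 (big-endian) → word 0xf5731280
mode:1 @ bit 31 → (0xf5731280>>31)&0x1 = 0x1
opcode:31 @ bit 0 → (0xf5731280>>0)&0x7fffffff = 0x75731280  ←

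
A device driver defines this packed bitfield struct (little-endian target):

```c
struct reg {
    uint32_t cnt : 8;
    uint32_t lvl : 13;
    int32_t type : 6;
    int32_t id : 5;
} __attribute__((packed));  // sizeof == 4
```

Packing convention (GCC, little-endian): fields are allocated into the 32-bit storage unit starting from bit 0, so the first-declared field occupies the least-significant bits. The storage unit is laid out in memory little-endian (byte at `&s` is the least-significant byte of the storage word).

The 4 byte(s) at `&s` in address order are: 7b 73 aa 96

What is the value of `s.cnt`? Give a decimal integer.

[0]=0x7b [1]=0x73 [2]=0xaa [3]=0x96 (little-endian) → word 0x96aa737b
cnt [0+:8] = (word>>0) & 0xff = 123  ←
lvl [8+:13] = (word>>8) & 0x1fff = 2675
type [21+:6] = (word>>21) & 0x3f = 53
id [27+:5] = (word>>27) & 0x1f = 18

123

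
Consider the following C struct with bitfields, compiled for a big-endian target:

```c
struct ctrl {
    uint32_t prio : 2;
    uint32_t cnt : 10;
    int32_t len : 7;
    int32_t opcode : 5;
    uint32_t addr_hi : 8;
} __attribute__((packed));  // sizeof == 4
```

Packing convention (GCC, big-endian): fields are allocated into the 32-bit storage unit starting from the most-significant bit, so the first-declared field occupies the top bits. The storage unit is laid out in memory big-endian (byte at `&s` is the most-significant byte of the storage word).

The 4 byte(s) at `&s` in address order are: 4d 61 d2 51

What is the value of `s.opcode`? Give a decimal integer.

[0]=0x4d [1]=0x61 [2]=0xd2 [3]=0x51 (big-endian) → word 0x4d61d251
prio:2 @ bit 30 → (0x4d61d251>>30)&0x3 = 0x1
cnt:10 @ bit 20 → (0x4d61d251>>20)&0x3ff = 0xd6
len:7 @ bit 13 → (0x4d61d251>>13)&0x7f = 0xe
opcode:5 @ bit 8 → (0x4d61d251>>8)&0x1f = 0x12  ←
addr_hi:8 @ bit 0 → (0x4d61d251>>0)&0xff = 0x51
opcode signed 5b, MSB=1: 18 - 32 = -14

-14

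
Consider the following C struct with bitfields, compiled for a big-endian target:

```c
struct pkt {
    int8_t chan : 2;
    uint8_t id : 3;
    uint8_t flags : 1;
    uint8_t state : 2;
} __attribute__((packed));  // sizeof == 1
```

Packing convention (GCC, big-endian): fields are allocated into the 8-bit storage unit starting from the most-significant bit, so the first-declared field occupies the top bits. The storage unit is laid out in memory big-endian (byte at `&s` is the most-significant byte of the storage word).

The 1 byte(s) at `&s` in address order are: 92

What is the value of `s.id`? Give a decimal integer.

[0]=0x92 (big-endian) → word 0x92
chan [6+:2] = (word>>6) & 0x3 = 2
id [3+:3] = (word>>3) & 0x7 = 2  ←
flags [2+:1] = (word>>2) & 0x1 = 0
state [0+:2] = (word>>0) & 0x3 = 2

2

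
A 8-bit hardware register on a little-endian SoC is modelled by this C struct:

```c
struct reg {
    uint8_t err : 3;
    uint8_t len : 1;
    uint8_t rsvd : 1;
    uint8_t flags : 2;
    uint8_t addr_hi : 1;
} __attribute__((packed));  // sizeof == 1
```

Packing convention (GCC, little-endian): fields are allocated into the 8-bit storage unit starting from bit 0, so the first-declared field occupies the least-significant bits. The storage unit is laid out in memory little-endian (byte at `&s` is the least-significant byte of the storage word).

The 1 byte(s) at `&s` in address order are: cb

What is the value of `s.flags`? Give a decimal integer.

[0]=0xcb (little-endian) → word 0xcb
err:3 @ bit 0 → (0xcb>>0)&0x7 = 0x3
len:1 @ bit 3 → (0xcb>>3)&0x1 = 0x1
rsvd:1 @ bit 4 → (0xcb>>4)&0x1 = 0x0
flags:2 @ bit 5 → (0xcb>>5)&0x3 = 0x2  ←
addr_hi:1 @ bit 7 → (0xcb>>7)&0x1 = 0x1

2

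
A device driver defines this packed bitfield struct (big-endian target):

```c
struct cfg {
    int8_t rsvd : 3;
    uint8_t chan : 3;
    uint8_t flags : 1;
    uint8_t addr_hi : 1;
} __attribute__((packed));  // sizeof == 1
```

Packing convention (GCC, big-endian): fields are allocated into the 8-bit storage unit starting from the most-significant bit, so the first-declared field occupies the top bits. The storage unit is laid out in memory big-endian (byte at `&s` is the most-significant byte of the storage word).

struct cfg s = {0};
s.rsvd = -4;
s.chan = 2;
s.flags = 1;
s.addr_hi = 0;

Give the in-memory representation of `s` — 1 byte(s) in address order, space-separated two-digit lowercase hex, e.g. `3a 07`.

rsvd:3 = -4 → 0x4 << 5 → word 0x80
chan:3 = 2 → 0x2 << 2 → word 0x88
flags:1 = 1 → 0x1 << 1 → word 0x8a
addr_hi:1 = 0 → 0x0 << 0 → word 0x8a
word = 0x8a → big-endian bytes:
  [0]=0x8a

8a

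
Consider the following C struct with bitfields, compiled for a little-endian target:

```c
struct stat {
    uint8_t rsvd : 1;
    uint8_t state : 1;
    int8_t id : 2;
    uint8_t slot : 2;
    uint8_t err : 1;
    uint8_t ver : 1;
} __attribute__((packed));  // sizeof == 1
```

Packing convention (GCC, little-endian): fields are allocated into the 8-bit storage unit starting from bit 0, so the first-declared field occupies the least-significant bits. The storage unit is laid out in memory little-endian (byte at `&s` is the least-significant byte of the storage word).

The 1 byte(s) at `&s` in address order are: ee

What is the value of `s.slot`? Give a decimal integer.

2

[0]=0xee (little-endian) → word 0xee
rsvd:1 @ bit 0 → (0xee>>0)&0x1 = 0x0
state:1 @ bit 1 → (0xee>>1)&0x1 = 0x1
id:2 @ bit 2 → (0xee>>2)&0x3 = 0x3
slot:2 @ bit 4 → (0xee>>4)&0x3 = 0x2  ←
err:1 @ bit 6 → (0xee>>6)&0x1 = 0x1
ver:1 @ bit 7 → (0xee>>7)&0x1 = 0x1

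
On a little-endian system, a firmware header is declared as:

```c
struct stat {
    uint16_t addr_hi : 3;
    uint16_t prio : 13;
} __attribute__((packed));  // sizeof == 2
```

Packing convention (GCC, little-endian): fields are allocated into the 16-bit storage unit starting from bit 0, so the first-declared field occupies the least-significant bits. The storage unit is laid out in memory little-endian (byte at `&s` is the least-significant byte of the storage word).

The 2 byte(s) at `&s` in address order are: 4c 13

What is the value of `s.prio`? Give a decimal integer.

[0]=0x4c [1]=0x13 (little-endian) → word 0x134c
addr_hi [0+:3] = (word>>0) & 0x7 = 4
prio [3+:13] = (word>>3) & 0x1fff = 617  ←

617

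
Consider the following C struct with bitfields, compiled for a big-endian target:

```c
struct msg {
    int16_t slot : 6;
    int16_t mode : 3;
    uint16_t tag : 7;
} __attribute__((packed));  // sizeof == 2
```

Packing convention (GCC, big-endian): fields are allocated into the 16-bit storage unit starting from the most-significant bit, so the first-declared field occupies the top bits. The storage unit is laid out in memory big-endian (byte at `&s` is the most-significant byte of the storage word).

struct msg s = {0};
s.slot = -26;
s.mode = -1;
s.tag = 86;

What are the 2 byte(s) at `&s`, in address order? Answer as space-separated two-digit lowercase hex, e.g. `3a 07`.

slot (6b) val=-26 bits=0x26 at bit 10: 0x9800
mode (3b) val=-1 bits=0x7 at bit 7: 0x9b80
tag (7b) val=86 bits=0x56 at bit 0: 0x9bd6
word = 0x9bd6 → big-endian bytes:
  [0]=0x9b  [1]=0xd6

9b d6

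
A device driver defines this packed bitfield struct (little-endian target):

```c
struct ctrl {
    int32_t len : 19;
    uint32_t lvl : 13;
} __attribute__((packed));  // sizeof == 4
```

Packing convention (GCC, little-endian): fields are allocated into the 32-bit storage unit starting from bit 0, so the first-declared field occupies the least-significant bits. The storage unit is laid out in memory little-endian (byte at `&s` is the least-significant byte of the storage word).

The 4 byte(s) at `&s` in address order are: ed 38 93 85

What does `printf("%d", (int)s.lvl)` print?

[0]=0xed [1]=0x38 [2]=0x93 [3]=0x85 (little-endian) → word 0x859338ed
len [0+:19] = (word>>0) & 0x7ffff = 211181
lvl [19+:13] = (word>>19) & 0x1fff = 4274  ←

4274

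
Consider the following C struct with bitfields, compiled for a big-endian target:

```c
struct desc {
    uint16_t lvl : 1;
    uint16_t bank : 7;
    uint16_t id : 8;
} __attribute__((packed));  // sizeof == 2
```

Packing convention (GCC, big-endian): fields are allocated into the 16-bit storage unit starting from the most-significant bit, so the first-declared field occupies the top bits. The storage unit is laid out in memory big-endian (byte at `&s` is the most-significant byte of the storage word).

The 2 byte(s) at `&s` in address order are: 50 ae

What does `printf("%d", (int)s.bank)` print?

[0]=0x50 [1]=0xae (big-endian) → word 0x50ae
lvl [15+:1] = (word>>15) & 0x1 = 0
bank [8+:7] = (word>>8) & 0x7f = 80  ←
id [0+:8] = (word>>0) & 0xff = 174

80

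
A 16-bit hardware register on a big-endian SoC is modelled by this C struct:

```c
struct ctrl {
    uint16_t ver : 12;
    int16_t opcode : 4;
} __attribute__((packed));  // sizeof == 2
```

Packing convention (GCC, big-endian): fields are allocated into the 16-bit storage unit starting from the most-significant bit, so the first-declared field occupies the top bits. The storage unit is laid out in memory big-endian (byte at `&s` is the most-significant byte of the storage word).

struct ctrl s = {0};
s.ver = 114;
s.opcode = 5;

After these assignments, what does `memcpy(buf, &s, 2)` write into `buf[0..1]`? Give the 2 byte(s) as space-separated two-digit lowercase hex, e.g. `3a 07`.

07 25

[4+:12] ver=114 & 0xfff = 0x72; word=0x0720
[0+:4] opcode=5 & 0xf = 0x5; word=0x0725
word = 0x0725 → big-endian bytes:
  [0]=0x07  [1]=0x25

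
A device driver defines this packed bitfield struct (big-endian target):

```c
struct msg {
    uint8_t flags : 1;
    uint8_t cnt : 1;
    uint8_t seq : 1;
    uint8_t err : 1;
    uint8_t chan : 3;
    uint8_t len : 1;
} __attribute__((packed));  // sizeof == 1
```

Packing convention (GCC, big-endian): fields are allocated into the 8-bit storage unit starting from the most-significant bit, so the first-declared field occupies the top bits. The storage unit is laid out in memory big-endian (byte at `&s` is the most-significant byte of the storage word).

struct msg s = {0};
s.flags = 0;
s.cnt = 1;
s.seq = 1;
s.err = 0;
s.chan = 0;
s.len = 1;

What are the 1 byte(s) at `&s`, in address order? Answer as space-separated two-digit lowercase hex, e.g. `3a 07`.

flags (1b) val=0 bits=0x0 at bit 7: 0x00
cnt (1b) val=1 bits=0x1 at bit 6: 0x40
seq (1b) val=1 bits=0x1 at bit 5: 0x60
err (1b) val=0 bits=0x0 at bit 4: 0x60
chan (3b) val=0 bits=0x0 at bit 1: 0x60
len (1b) val=1 bits=0x1 at bit 0: 0x61
word = 0x61 → big-endian bytes:
  [0]=0x61

61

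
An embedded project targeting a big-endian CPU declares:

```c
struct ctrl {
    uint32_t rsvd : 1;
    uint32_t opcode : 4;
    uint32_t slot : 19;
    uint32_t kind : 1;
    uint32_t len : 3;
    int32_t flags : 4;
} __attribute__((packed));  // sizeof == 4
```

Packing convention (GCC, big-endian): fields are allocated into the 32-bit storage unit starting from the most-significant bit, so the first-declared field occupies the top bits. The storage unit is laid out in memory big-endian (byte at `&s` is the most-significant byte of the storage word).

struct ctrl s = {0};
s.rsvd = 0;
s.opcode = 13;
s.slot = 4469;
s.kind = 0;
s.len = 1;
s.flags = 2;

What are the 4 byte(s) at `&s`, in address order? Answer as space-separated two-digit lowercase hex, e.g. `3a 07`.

68 11 75 12

[31+:1] rsvd=0 & 0x1 = 0x0; word=0x00000000
[27+:4] opcode=13 & 0xf = 0xd; word=0x68000000
[8+:19] slot=4469 & 0x7ffff = 0x1175; word=0x68117500
[7+:1] kind=0 & 0x1 = 0x0; word=0x68117500
[4+:3] len=1 & 0x7 = 0x1; word=0x68117510
[0+:4] flags=2 & 0xf = 0x2; word=0x68117512
word = 0x68117512 → big-endian bytes:
  [0]=0x68  [1]=0x11  [2]=0x75  [3]=0x12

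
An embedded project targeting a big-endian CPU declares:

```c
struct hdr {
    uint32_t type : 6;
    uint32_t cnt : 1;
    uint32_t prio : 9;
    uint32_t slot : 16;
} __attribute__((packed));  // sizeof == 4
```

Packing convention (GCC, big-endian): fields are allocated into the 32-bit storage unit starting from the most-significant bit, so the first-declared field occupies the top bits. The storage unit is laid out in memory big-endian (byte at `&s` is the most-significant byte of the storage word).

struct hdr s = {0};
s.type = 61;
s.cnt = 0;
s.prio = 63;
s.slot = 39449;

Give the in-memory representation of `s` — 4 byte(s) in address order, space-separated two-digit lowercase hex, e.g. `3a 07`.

f4 3f 9a 19

type:6 = 61 → 0x3d << 26 → word 0xf4000000
cnt:1 = 0 → 0x0 << 25 → word 0xf4000000
prio:9 = 63 → 0x3f << 16 → word 0xf43f0000
slot:16 = 39449 → 0x9a19 << 0 → word 0xf43f9a19
word = 0xf43f9a19 → big-endian bytes:
  [0]=0xf4  [1]=0x3f  [2]=0x9a  [3]=0x19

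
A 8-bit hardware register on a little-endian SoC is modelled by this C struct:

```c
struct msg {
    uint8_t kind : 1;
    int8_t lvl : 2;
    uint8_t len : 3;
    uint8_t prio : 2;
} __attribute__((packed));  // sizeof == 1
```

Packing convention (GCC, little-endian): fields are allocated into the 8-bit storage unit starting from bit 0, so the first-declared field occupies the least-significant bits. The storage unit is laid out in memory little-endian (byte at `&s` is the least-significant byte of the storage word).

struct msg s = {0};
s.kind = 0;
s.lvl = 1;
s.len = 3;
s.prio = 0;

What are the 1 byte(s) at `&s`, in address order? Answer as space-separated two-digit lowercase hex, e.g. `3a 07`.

kind (1b) val=0 bits=0x0 at bit 0: 0x00
lvl (2b) val=1 bits=0x1 at bit 1: 0x02
len (3b) val=3 bits=0x3 at bit 3: 0x1a
prio (2b) val=0 bits=0x0 at bit 6: 0x1a
word = 0x1a → little-endian bytes:
  [0]=0x1a

1a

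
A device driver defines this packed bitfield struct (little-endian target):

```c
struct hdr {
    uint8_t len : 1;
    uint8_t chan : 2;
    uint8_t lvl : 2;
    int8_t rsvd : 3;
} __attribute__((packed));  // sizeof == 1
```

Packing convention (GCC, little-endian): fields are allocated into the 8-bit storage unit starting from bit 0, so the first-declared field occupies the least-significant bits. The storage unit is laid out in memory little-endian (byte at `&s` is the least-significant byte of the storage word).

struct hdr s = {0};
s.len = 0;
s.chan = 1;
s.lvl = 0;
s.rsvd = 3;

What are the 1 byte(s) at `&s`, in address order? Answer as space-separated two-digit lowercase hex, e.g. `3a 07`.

len (1b) val=0 bits=0x0 at bit 0: 0x00
chan (2b) val=1 bits=0x1 at bit 1: 0x02
lvl (2b) val=0 bits=0x0 at bit 3: 0x02
rsvd (3b) val=3 bits=0x3 at bit 5: 0x62
word = 0x62 → little-endian bytes:
  [0]=0x62

62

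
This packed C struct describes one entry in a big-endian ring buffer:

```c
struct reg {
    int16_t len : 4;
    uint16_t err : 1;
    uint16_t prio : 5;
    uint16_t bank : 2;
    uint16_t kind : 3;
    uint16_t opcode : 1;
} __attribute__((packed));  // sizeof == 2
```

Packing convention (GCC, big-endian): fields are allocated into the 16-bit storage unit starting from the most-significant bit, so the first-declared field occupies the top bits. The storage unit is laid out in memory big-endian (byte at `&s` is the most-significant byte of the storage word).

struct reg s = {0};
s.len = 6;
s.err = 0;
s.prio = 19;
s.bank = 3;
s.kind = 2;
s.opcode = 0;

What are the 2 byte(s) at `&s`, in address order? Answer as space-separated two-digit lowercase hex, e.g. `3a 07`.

len:4 = 6 → 0x6 << 12 → word 0x6000
err:1 = 0 → 0x0 << 11 → word 0x6000
prio:5 = 19 → 0x13 << 6 → word 0x64c0
bank:2 = 3 → 0x3 << 4 → word 0x64f0
kind:3 = 2 → 0x2 << 1 → word 0x64f4
opcode:1 = 0 → 0x0 << 0 → word 0x64f4
word = 0x64f4 → big-endian bytes:
  [0]=0x64  [1]=0xf4

64 f4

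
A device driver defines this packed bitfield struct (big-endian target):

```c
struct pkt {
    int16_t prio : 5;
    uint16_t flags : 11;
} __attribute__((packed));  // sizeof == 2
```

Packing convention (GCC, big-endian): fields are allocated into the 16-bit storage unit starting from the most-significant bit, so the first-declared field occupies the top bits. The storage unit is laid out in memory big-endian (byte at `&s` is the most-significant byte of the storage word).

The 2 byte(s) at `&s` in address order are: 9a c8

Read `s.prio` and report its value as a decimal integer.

-13

[0]=0x9a [1]=0xc8 (big-endian) → word 0x9ac8
prio [11+:5] = (word>>11) & 0x1f = 19  ←
flags [0+:11] = (word>>0) & 0x7ff = 712
prio signed 5b, MSB=1: 19 - 32 = -13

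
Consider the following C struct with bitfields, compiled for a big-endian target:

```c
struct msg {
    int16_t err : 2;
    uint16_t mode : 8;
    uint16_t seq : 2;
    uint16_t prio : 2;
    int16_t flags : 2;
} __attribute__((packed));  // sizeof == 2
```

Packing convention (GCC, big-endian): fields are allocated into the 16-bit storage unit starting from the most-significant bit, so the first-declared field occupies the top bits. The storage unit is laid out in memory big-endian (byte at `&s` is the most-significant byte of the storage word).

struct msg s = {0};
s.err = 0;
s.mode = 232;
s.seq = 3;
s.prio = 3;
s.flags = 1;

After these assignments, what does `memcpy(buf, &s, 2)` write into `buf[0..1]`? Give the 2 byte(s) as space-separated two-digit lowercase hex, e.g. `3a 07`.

3a 3d

err (2b) val=0 bits=0x0 at bit 14: 0x0000
mode (8b) val=232 bits=0xe8 at bit 6: 0x3a00
seq (2b) val=3 bits=0x3 at bit 4: 0x3a30
prio (2b) val=3 bits=0x3 at bit 2: 0x3a3c
flags (2b) val=1 bits=0x1 at bit 0: 0x3a3d
word = 0x3a3d → big-endian bytes:
  [0]=0x3a  [1]=0x3d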